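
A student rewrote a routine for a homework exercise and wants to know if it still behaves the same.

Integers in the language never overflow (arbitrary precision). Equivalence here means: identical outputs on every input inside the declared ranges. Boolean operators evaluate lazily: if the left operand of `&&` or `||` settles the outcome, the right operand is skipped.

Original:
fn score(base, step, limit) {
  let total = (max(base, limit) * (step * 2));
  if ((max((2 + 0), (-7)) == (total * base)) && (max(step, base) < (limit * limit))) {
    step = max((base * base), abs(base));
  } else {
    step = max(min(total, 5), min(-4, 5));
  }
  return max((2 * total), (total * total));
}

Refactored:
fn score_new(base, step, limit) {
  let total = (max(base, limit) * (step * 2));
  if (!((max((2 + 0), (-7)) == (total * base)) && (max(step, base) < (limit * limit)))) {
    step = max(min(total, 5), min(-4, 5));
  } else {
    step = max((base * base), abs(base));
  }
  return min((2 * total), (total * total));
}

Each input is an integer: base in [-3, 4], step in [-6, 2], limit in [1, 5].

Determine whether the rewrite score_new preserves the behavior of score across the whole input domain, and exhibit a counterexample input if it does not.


At base=-3, step=-6, limit=1: score gives 144, score_new gives -24.
verdict: not equivalent; witness: base=-3, step=-6, limit=1


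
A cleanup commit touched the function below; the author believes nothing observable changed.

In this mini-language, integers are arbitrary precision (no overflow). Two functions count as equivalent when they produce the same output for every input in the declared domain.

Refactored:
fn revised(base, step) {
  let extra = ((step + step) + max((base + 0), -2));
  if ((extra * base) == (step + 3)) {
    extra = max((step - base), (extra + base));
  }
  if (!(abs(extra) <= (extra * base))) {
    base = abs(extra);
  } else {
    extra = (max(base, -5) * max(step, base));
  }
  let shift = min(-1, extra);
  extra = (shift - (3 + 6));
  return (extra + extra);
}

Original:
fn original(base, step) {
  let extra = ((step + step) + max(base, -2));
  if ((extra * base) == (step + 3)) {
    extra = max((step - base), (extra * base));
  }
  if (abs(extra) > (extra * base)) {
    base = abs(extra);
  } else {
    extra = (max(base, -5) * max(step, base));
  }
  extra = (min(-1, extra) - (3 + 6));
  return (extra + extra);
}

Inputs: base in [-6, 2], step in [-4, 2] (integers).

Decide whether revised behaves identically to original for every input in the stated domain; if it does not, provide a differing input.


Input base=0, step=-3: -20 from original versus -24 from revised.
verdict: not equivalent; witness: base=0, step=-3


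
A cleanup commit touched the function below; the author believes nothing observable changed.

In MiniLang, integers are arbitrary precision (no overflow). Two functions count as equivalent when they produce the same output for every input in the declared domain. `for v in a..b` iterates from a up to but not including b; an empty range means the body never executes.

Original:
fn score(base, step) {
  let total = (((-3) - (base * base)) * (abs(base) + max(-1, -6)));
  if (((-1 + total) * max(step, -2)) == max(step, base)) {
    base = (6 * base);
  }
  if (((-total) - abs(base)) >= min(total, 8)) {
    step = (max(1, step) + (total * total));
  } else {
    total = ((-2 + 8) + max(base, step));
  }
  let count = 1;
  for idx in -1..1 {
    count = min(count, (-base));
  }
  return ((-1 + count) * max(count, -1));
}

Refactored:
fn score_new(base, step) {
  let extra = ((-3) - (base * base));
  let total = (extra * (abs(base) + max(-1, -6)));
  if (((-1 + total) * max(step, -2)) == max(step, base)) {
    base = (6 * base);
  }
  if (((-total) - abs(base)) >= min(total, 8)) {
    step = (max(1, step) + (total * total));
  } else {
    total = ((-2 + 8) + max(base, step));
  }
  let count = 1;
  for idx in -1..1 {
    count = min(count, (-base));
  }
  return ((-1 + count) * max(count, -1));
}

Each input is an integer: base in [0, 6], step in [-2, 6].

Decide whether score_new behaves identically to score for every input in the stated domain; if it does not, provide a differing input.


Reading the diff, among the changes: statement counts differ; also local variable names differ.
Spot check at base=6, step=2 — score: total := -195 | (((-1 + total) * max(step, -2)) == max(step, base)): false | (((-total) - abs(base)) >= min(total, 8)): true | step := 38027 | count := 1 | iter idx=-1: | count := -6 | iter idx=0: | count := -6 | result 7. score_new: extra := -39 | total := -195 | (((-1 + total) * max(step, -2)) == max(step, base)): false | (((-total) - abs(base)) >= min(total, 8)): true | step := 38027 | count := 1 | iter idx=-1: | count := -6 | iter idx=0: | count := -6 | result 7. Both give 7.
Every one of the 63 inputs gives matching results.
verdict: equivalent


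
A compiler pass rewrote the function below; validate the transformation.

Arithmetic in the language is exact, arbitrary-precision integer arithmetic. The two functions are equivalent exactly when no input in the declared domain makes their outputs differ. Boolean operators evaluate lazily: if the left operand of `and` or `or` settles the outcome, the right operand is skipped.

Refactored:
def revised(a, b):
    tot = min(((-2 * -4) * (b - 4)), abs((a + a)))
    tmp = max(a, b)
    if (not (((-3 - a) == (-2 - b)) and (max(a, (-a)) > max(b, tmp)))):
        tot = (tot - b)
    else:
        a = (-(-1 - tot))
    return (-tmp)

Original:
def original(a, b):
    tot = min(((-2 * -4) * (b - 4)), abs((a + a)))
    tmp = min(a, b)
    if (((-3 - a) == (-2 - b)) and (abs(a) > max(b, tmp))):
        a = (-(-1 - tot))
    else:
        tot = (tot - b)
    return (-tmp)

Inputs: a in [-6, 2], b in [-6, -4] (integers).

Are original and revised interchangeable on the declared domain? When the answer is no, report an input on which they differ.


Take a=-6, b=-5.
original: tot becomes -72; next tmp becomes -6; next (((-3 - a) == (-2 - b)) and (abs(a) > max(b, tmp))) evaluates to true; next a becomes -71; next final value 6
revised: tot becomes -72; next tmp becomes -5; next (not (((-3 - a) == (-2 - b)) and (max(a, (-a)) > max(b, tmp)))) evaluates to false; next a becomes -71; next final value 5
6 != 5, so the rewrite changes behavior.
verdict: not equivalent; witness: a=-6, b=-5


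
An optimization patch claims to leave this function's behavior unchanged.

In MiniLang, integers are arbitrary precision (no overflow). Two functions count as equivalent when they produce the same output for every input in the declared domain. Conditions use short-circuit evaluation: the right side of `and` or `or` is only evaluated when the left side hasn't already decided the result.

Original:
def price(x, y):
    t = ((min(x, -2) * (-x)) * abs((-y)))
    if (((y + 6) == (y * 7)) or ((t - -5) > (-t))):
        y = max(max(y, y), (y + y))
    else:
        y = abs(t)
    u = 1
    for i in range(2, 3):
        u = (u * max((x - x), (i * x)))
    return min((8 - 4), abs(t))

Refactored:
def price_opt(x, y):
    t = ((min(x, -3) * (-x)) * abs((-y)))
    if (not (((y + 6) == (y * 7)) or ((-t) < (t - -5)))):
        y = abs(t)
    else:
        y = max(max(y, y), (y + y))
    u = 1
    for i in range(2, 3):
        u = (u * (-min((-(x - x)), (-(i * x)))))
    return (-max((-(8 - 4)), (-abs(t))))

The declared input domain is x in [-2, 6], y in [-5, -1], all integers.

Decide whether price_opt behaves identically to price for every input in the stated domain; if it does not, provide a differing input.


The rewrite breaks on x=-1, y=-1, where the results are 2 and 3.
price: t := -2 | (((y + 6) == (y * 7)) or ((t - -5) > (-t))): true | y := -1 | u := 1 | iter i=2: | u := 0 | result 2
price_opt: t := -3 | (not (((y + 6) == (y * 7)) or ((-t) < (t - -5)))): true | y := 3 | u := 1 | iter i=2: | u := 0 | result 3
verdict: not equivalent; witness: x=-1, y=-1


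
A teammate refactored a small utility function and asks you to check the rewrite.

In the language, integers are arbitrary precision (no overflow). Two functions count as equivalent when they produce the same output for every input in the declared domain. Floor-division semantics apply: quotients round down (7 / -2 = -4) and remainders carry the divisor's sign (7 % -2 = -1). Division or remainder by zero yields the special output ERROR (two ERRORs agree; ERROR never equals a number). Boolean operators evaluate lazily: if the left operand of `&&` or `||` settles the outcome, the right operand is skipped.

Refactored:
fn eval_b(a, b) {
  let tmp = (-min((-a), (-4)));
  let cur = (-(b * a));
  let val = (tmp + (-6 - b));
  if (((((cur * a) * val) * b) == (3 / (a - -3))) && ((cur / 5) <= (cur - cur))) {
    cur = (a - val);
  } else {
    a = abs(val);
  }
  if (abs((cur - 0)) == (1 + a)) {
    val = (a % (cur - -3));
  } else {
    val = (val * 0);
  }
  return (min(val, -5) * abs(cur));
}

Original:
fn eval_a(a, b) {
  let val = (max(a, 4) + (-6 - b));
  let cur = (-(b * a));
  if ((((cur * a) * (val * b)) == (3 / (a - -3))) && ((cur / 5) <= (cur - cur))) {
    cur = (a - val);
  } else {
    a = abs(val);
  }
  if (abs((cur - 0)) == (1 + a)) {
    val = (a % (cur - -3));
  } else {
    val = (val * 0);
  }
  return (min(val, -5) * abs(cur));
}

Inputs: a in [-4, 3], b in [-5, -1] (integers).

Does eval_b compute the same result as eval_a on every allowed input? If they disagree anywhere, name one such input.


This is a faithful refactor — local variable names differ, and statement counts differ, and min/max/abs usage differs, but the computed results match everywhere.
Spot check at a=-4, b=-3 — eval_a: val becomes 1; next cur becomes -12; next ((((cur * a) * (val * b)) == (3 / (a - -3))) && ((cur / 5) <= (cur - cur))) evaluates to false; next a becomes 1; next (abs((cur - 0)) == (1 + a)) evaluates to false; next val becomes 0; next final value -60. eval_b: tmp becomes 4; next cur becomes -12; next val becomes 1; next (((((cur * a) * val) * b) == (3 / (a - -3))) && ((cur / 5) <= (cur - cur))) evaluates to false; next a becomes 1; next (abs((cur - 0)) == (1 + a)) evaluates to false; next val becomes 0; next final value -60. Both give -60.
Checked all 40 inputs in the declared domain: the outputs agree on every one.
verdict: equivalent


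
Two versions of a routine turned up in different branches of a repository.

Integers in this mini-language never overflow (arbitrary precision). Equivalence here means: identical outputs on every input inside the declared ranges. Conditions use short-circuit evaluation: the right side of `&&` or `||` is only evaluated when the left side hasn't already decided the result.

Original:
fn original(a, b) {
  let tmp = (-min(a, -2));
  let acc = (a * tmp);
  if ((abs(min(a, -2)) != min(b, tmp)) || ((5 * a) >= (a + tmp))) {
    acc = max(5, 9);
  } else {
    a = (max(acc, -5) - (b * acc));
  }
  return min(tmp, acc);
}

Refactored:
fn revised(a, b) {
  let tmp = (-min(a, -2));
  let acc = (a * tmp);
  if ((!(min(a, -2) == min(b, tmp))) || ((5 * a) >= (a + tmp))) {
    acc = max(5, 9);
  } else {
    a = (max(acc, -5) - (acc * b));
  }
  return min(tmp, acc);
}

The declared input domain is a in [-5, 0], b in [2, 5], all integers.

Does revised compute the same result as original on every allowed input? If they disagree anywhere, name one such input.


The rewrite breaks on a=-5, b=5, where the results are -25 and 5.
original: tmp=5, then acc=-25, then ((abs(min(a, -2)) != min(b, tmp)) || ((5 * a) >= (a + tmp))) is false, then a=120, then returns -25
revised: tmp=5, then acc=-25, then ((!(min(a, -2) == min(b, tmp))) || ((5 * a) >= (a + tmp))) is true, then acc=9, then returns 5
verdict: not equivalent; witness: a=-5, b=5


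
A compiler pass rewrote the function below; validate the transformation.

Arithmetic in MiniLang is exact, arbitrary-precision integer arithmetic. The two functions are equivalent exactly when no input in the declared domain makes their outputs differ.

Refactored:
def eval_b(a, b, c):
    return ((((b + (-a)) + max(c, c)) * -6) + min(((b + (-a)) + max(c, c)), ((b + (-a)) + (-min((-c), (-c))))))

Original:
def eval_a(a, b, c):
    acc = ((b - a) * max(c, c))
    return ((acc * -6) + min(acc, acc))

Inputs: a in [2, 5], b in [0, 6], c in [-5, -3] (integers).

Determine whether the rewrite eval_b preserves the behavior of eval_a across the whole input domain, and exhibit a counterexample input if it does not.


a=2, b=0, c=-5 yields -50 from eval_a but 35 from eval_b.
verdict: not equivalent; witness: a=2, b=0, c=-5


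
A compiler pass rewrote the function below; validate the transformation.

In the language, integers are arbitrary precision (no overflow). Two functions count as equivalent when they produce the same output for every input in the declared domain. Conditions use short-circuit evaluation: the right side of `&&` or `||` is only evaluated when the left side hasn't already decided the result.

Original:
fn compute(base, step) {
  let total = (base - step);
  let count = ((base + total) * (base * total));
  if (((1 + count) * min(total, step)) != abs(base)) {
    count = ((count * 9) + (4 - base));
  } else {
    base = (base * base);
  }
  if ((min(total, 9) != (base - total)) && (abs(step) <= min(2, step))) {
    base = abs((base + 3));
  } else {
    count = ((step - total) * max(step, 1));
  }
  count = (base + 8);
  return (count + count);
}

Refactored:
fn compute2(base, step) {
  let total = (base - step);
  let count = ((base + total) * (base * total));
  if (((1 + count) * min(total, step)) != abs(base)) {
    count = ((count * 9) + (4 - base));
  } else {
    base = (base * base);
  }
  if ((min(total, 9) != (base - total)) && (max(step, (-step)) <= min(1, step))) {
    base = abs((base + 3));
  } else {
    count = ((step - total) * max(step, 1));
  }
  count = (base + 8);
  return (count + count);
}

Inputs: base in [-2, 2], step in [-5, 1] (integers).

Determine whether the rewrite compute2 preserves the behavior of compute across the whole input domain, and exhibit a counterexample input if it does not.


Equivalent. Although `2` became `1`, no input in the stated domain can expose it.
Every one of the 35 inputs gives matching results.
One worked example (base=0, step=-2) — compute: total becomes 2; next count becomes 0; next (((1 + count) * min(total, step)) != abs(base)) evaluates to true; next count becomes 4; next ((min(total, 9) != (base - total)) && (abs(step) <= min(2, step))) evaluates to false; next count becomes -4; next count becomes 8; next final value 16; compute2: total becomes 2; next count becomes 0; next (((1 + count) * min(total, step)) != abs(base)) evaluates to true; next count becomes 4; next ((min(total, 9) != (base - total)) && (max(step, (-step)) <= min(1, step))) evaluates to false; next count becomes -4; next count becomes 8; next final value 16; agreement on 16.
verdict: equivalent


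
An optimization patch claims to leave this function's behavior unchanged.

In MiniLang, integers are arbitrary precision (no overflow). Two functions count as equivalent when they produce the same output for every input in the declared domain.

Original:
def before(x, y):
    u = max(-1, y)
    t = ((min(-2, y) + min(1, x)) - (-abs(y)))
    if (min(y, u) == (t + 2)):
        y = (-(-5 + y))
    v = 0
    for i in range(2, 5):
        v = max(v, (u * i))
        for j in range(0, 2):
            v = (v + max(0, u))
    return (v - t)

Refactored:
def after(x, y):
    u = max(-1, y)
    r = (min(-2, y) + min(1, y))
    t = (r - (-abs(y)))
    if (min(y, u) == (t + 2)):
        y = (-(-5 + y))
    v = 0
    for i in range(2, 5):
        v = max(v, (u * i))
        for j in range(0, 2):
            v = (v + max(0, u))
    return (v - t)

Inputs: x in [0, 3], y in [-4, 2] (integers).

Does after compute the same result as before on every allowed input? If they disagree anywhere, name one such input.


These are not equivalent — on x=0, y=-4 the outputs split (0 vs 4).
before: u := -1 | t := 0 | (min(y, u) == (t + 2)): false | v := 0 | iter i=2: | v := 0 | iter j=0: | v := 0 | iter j=1: | v := 0 | iter i=3: | v := 0 | iter j=0: | v := 0 | iter j=1: | v := 0 | iter i=4: | v := 0 | iter j=0: | v := 0 | iter j=1: | v := 0 | result 0
after: u := -1 | r := -8 | t := -4 | (min(y, u) == (t + 2)): false | v := 0 | iter i=2: | v := 0 | iter j=0: | v := 0 | iter j=1: | v := 0 | iter i=3: | v := 0 | iter j=0: | v := 0 | iter j=1: | v := 0 | iter i=4: | v := 0 | iter j=0: | v := 0 | iter j=1: | v := 0 | result 4
verdict: not equivalent; witness: x=0, y=-4


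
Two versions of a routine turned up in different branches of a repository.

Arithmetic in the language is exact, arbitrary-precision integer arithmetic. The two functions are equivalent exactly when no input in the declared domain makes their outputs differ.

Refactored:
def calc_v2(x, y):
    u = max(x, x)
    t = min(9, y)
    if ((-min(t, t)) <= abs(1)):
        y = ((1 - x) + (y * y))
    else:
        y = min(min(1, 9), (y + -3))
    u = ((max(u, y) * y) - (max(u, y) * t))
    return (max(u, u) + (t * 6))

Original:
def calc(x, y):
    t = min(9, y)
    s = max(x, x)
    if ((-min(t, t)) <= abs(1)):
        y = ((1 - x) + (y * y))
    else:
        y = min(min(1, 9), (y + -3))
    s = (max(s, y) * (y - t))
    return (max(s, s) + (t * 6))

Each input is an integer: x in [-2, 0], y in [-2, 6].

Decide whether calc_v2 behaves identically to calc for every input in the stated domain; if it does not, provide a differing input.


Side by side, the visible changes include: min/max/abs usage differs, and arithmetic usage differs, and local variable names differ.
Spot check at x=-2, y=2 — calc: t := 2 | s := -2 | ((-min(t, t)) <= abs(1)): true | y := 7 | s := 35 | result 47. calc_v2: u := -2 | t := 2 | ((-min(t, t)) <= abs(1)): true | y := 7 | u := 35 | result 47. Both give 47.
Sweeping the whole domain (27 inputs) finds no disagreement.
verdict: equivalent


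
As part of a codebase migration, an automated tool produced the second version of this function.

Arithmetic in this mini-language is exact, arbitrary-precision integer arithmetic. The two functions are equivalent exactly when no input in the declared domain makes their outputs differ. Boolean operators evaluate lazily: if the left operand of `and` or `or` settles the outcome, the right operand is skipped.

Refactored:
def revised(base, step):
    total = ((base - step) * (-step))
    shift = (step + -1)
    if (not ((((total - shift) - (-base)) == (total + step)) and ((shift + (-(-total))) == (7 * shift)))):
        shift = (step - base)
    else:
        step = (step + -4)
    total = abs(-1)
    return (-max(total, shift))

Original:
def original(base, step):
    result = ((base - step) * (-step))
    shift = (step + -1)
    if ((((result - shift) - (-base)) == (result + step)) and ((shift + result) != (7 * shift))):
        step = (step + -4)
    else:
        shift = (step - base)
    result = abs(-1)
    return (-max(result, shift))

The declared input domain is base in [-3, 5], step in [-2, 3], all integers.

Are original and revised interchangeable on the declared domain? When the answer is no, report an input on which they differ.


Take base=-3, step=-1.
original: result=-2, then shift=-2, then ((((result - shift) - (-base)) == (result + step)) and ((shift + result) != (7 * shift))) is true, then step=-5, then result=1, then returns -1
revised: total=-2, then shift=-2, then (not ((((total - shift) - (-base)) == (total + step)) and ((shift + (-(-total))) == (7 * shift)))) is true, then shift=2, then total=1, then returns -2
-1 and -2 differ, so these are not the same function on this domain.
verdict: not equivalent; witness: base=-3, step=-1


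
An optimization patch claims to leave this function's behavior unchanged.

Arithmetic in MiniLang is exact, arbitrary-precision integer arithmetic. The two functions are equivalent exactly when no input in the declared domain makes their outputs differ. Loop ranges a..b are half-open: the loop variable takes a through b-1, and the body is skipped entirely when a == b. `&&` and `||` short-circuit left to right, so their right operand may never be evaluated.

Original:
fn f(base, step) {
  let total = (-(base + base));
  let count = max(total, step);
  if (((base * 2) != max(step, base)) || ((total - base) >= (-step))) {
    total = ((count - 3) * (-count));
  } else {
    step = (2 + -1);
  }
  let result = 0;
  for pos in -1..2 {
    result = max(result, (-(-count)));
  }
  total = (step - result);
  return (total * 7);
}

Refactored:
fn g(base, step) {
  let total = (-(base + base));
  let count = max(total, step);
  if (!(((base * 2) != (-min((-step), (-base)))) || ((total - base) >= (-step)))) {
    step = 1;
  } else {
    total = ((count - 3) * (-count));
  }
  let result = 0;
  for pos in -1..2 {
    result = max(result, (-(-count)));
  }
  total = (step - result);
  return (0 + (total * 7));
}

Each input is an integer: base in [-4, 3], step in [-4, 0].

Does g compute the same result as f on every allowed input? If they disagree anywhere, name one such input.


Differences: min/max/abs usage differs; boolean connective usage differs; constant usage differs — yet all 40 inputs agree.
verdict: equivalent


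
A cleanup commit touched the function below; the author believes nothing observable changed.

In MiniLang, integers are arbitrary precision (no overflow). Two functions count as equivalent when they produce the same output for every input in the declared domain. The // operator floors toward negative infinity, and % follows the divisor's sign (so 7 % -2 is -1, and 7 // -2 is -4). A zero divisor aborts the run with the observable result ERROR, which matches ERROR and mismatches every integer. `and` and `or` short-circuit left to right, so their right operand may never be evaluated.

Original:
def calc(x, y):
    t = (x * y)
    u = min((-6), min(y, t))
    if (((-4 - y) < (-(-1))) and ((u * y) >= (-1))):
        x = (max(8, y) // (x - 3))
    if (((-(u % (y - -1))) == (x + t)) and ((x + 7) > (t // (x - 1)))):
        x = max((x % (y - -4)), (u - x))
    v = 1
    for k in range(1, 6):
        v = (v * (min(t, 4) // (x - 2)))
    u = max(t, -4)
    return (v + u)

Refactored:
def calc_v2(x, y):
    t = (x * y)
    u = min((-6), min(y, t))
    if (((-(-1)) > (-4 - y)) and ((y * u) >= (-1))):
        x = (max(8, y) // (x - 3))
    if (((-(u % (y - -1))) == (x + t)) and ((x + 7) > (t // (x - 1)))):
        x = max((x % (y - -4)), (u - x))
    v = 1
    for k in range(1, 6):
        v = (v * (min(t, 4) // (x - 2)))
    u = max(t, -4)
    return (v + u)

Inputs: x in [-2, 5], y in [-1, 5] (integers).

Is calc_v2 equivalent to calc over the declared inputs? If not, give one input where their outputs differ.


This is a faithful refactor — comparison usage differs, but the computed results match everywhere.
One worked example (x=1, y=2) — calc: t := 2 | u := -6 | (((-4 - y) < (-(-1))) and ((u * y) >= (-1))): false | (((-(u % (y - -1))) == (x + t)) and ((x + 7) > (t // (x - 1)))): false | v := 1 | iter k=1: | v := -2 | iter k=2: | v := 4 | iter k=3: | v := -8 | iter k=4: | v := 16 | iter k=5: | v := -32 | u := 2 | result -30; calc_v2: t := 2 | u := -6 | (((-(-1)) > (-4 - y)) and ((y * u) >= (-1))): false | (((-(u % (y - -1))) == (x + t)) and ((x + 7) > (t // (x - 1)))): false | v := 1 | iter k=1: | v := -2 | iter k=2: | v := 4 | iter k=3: | v := -8 | iter k=4: | v := 16 | iter k=5: | v := -32 | u := 2 | result -30; agreement on -30.
Across all 56 domain points the two functions coincide.
verdict: equivalent


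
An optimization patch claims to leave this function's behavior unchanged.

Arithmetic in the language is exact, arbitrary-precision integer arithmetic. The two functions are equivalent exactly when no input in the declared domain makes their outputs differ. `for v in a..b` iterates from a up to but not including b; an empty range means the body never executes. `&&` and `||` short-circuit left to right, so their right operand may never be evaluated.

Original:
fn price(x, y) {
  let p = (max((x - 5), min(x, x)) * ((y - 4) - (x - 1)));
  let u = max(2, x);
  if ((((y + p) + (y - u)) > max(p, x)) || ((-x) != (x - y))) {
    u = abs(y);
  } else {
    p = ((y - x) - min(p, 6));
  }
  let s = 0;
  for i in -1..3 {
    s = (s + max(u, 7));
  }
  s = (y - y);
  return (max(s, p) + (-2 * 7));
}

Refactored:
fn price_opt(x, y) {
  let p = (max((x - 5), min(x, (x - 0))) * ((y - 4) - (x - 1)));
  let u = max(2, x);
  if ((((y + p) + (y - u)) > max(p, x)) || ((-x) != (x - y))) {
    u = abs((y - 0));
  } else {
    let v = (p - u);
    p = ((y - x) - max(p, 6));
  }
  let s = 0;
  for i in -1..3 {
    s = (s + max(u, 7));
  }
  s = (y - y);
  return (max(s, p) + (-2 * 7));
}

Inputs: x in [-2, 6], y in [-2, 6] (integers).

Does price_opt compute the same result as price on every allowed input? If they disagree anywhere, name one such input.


Evaluate both at x=1, y=2.
price: p := -2 | u := 2 | ((((y + p) + (y - u)) > max(p, x)) || ((-x) != (x - y))): false | p := 3 | s := 0 | iter i=-1: | s := 7 | iter i=0: | s := 14 | iter i=1: | s := 21 | iter i=2: | s := 28 | s := 0 | result -11
price_opt: p := -2 | u := 2 | ((((y + p) + (y - u)) > max(p, x)) || ((-x) != (x - y))): false | v := -4 | p := -5 | s := 0 | iter i=-1: | s := 7 | iter i=0: | s := 14 | iter i=1: | s := 21 | iter i=2: | s := 28 | s := 0 | result -14
-11 against -14: the behavior changed.
verdict: not equivalent; witness: x=1, y=2


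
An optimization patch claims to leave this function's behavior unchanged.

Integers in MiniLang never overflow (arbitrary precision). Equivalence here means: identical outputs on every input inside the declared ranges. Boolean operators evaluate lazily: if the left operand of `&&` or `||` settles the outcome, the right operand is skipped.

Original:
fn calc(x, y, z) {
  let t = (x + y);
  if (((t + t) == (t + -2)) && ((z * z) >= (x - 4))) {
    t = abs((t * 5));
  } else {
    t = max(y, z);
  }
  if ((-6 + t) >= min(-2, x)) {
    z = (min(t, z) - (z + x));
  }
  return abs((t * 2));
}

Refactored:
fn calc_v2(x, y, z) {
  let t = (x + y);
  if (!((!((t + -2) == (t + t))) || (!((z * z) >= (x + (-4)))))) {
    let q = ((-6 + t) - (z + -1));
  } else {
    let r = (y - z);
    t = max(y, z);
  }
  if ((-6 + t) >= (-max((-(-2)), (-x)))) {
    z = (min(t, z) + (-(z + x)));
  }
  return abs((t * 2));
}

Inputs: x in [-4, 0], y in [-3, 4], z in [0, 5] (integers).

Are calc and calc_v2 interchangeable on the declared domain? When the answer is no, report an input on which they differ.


At x=-4, y=2, z=0: calc gives 20, calc_v2 gives 4.
verdict: not equivalent; witness: x=-4, y=2, z=0


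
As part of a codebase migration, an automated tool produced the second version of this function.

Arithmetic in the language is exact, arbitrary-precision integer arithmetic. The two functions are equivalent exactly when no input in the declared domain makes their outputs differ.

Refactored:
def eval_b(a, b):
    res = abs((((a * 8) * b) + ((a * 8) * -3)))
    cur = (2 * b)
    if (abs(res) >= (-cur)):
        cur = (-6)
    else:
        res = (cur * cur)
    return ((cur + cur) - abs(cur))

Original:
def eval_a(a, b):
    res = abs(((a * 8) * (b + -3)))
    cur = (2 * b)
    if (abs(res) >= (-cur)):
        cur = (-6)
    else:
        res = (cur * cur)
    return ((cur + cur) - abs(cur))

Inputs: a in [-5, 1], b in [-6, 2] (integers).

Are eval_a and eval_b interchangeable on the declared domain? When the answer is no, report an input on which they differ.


Reading the diff, among the changes: constant usage differs; and arithmetic usage differs.
Tracing a=-5, b=-5: eval_a: res=320, then cur=-10, then (abs(res) >= (-cur)) is true, then cur=-6, then returns -18 | eval_b: res=320, then cur=-10, then (abs(res) >= (-cur)) is true, then cur=-6, then returns -18 — matching result -18.
Sweeping the whole domain (63 inputs) finds no disagreement.
verdict: equivalent


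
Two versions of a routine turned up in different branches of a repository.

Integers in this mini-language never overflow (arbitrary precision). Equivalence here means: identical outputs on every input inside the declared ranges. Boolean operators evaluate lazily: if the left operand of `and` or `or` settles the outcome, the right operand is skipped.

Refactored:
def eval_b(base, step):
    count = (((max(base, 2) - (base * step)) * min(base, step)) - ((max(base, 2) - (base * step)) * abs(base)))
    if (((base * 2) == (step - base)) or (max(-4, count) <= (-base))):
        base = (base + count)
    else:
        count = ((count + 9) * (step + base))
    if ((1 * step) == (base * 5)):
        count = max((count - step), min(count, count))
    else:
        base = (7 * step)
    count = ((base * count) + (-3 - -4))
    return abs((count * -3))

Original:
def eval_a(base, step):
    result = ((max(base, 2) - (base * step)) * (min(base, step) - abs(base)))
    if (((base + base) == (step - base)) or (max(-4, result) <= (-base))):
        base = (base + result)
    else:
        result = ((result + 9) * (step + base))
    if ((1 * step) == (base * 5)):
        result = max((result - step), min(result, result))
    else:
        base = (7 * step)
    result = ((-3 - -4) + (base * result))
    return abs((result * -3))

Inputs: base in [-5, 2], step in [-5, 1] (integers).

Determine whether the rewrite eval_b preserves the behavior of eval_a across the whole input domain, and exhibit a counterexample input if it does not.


Equivalent — the differences include local variable names differ, plus constant usage differs, plus arithmetic usage differs, plus min/max/abs usage differs, yet no declared input distinguishes the two.
One worked example (base=-2, step=1) — eval_a: result := -16 | (((base + base) == (step - base)) or (max(-4, result) <= (-base))): true | base := -18 | ((1 * step) == (base * 5)): false | base := 7 | result := -111 | result 333; eval_b: count := -16 | (((base * 2) == (step - base)) or (max(-4, count) <= (-base))): true | base := -18 | ((1 * step) == (base * 5)): false | base := 7 | count := -111 | result 333; agreement on 333.
Across all 56 domain points the two functions coincide.
verdict: equivalent


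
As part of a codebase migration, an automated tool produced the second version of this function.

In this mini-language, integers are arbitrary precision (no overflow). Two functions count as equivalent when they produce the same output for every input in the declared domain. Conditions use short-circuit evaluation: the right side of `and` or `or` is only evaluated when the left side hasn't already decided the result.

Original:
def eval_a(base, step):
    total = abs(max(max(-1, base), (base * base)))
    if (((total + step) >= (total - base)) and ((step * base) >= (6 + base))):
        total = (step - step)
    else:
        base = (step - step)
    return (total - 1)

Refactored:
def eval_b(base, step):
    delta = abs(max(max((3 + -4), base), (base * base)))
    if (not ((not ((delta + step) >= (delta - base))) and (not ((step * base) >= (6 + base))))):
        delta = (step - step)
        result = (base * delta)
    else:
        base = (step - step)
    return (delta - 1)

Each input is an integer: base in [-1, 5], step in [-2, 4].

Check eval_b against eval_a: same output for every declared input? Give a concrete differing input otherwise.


Not equivalent: base=-1, step=1 separates them (0 vs -1).
eval_a: total becomes 1; next (((total + step) >= (total - base)) and ((step * base) >= (6 + base))) evaluates to false; next base becomes 0; next final value 0
eval_b: delta becomes 1; next (not ((not ((delta + step) >= (delta - base))) and (not ((step * base) >= (6 + base))))) evaluates to true; next delta becomes 0; next result becomes 0; next final value -1
verdict: not equivalent; witness: base=-1, step=1


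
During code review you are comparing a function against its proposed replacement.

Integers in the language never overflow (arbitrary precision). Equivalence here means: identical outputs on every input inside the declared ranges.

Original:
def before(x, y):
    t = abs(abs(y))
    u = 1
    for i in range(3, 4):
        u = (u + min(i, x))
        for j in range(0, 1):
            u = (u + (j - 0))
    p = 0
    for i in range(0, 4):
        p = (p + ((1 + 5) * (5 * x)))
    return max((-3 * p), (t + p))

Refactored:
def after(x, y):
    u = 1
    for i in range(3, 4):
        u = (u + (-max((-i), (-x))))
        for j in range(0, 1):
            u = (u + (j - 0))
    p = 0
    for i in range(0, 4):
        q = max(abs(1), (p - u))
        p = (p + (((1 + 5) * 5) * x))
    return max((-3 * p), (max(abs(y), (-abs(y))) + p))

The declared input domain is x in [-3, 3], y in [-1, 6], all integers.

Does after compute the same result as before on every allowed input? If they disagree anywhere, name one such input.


The two versions differ — the changes include constant usage differs; and arithmetic usage differs; and local variable names differ; and min/max/abs usage differs.
Tracing x=3, y=1: before: t becomes 1; next u becomes 1; next at i=3:; next u becomes 4; next at j=0:; next u becomes 4; next p becomes 0; next at i=0:; next p becomes 90; next at i=1:; next p becomes 180; next at i=2:; next p becomes 270; next at i=3:; next p becomes 360; next final value 361 | after: u becomes 1; next at i=3:; next u becomes 4; next at j=0:; next u becomes 4; next p becomes 0; next at i=0:; next q becomes 1; next p becomes 90; next at i=1:; next q becomes 86; next p becomes 180; next at i=2:; next q becomes 176; next p becomes 270; next at i=3:; next q becomes 266; next p becomes 360; next final value 361 — matching result 361.
Checked all 56 inputs in the declared domain: the outputs agree on every one.
verdict: equivalent


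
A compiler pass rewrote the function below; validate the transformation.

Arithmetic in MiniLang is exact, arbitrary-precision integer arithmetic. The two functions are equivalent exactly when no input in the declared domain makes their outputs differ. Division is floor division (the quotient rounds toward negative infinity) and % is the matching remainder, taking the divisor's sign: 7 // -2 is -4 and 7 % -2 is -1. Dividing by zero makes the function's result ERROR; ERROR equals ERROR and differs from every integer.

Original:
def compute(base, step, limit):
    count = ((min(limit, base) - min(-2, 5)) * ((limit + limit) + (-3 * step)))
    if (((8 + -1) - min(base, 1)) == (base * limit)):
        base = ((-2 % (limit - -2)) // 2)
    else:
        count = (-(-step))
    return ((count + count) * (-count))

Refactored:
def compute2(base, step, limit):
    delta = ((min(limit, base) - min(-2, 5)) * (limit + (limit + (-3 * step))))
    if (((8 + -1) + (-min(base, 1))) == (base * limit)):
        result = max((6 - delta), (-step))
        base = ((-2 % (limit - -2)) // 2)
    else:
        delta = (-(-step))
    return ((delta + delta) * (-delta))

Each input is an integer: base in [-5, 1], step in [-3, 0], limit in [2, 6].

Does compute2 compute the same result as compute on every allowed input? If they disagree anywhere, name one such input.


Side by side, the visible changes include: local variable names differ, min/max/abs usage differs, statement counts differ, arithmetic usage differs, constant usage differs.
One worked example (base=-1, step=0, limit=5) — compute: count = 10; (((8 + -1) - min(base, 1)) == (base * limit)) -> false; count = 0; return 0; compute2: delta = 10; (((8 + -1) + (-min(base, 1))) == (base * limit)) -> false; delta = 0; return 0; agreement on 0.
Across all 140 domain points the two functions coincide.
verdict: equivalent


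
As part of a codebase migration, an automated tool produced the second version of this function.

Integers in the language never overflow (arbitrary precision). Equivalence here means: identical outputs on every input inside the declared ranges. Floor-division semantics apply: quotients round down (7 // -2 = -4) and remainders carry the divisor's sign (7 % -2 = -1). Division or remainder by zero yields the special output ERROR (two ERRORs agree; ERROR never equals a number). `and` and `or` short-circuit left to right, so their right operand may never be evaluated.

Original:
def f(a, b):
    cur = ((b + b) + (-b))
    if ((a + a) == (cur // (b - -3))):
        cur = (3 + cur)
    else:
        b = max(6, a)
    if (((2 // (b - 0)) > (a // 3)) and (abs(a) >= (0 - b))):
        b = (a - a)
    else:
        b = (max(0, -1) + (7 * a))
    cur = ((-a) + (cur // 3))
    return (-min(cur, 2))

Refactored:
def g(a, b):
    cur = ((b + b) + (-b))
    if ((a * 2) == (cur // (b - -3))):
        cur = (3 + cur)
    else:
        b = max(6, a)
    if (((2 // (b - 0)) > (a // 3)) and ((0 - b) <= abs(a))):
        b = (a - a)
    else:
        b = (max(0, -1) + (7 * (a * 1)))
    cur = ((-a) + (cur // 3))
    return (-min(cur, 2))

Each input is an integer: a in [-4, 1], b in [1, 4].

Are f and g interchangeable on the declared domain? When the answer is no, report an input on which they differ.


Side by side, the visible changes include: arithmetic usage differs, plus comparison usage differs, plus constant usage differs.
One worked example (a=1, b=2) — f: cur := 2 | ((a + a) == (cur // (b - -3))): false | b := 6 | (((2 // (b - 0)) > (a // 3)) and (abs(a) >= (0 - b))): false | b := 7 | cur := -1 | result 1; g: cur := 2 | ((a * 2) == (cur // (b - -3))): false | b := 6 | (((2 // (b - 0)) > (a // 3)) and ((0 - b) <= abs(a))): false | b := 7 | cur := -1 | result 1; agreement on 1.
Checked all 24 inputs in the declared domain: the outputs agree on every one.
verdict: equivalent


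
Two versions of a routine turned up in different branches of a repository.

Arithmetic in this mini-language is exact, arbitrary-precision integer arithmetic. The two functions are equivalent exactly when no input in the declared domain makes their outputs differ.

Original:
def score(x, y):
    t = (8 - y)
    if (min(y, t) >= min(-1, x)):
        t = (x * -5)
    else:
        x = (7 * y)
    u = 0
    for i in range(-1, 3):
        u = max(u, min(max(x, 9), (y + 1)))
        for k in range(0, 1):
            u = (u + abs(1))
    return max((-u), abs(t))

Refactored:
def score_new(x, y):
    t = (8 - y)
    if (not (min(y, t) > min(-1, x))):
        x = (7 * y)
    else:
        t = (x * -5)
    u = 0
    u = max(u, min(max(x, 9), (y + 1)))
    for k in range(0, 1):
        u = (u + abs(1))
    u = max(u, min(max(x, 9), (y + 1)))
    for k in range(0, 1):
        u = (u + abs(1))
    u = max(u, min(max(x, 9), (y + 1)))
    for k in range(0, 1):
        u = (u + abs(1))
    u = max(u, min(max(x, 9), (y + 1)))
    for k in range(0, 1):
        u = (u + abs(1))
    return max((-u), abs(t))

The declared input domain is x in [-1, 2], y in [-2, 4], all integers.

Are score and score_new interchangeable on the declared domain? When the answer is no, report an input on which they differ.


Try x=-1, y=-1.
score: t=9, then (min(y, t) >= min(-1, x)) is true, then t=5, then u=0, then (i=-1), then u=0, then (k=0), then u=1, then (i=0), then u=1, then (k=0), then u=2, then (i=1), then u=2, then (k=0), then u=3, then (i=2), then u=3, then (k=0), then u=4, then returns 5
score_new: t=9, then (not (min(y, t) > min(-1, x))) is true, then x=-7, then u=0, then u=0, then (k=0), then u=1, then u=1, then (k=0), then u=2, then u=2, then (k=0), then u=3, then u=3, then (k=0), then u=4, then returns 9
5 vs 9 — the two versions disagree here.
verdict: not equivalent; witness: x=-1, y=-1


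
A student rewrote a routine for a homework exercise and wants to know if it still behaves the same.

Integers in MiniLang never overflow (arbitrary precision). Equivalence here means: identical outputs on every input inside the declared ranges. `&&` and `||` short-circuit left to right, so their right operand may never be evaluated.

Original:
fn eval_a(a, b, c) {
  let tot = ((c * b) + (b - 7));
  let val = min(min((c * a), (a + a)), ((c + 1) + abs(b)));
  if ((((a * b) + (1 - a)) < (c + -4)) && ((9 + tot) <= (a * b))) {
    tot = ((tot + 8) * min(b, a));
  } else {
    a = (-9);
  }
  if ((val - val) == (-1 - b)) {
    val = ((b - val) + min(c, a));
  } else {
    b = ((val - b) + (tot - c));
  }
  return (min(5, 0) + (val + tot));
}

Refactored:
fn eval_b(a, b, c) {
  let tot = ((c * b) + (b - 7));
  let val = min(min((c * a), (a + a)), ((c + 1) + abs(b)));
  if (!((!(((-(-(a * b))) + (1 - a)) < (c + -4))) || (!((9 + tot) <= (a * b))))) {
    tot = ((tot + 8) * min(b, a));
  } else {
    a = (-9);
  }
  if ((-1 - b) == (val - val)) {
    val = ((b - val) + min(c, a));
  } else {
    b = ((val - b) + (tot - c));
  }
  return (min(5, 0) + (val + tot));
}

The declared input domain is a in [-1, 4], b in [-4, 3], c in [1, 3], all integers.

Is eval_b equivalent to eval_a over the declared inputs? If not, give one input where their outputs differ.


Equivalent — the differences include boolean connective usage differs, yet no declared input distinguishes the two.
One worked example (a=2, b=1, c=2) — eval_a: tot := -4 | val := 4 | ((((a * b) + (1 - a)) < (c + -4)) && ((9 + tot) <= (a * b))): false | a := -9 | ((val - val) == (-1 - b)): false | b := -3 | result 0; eval_b: tot := -4 | val := 4 | (!((!(((-(-(a * b))) + (1 - a)) < (c + -4))) || (!((9 + tot) <= (a * b))))): false | a := -9 | ((-1 - b) == (val - val)): false | b := -3 | result 0; agreement on 0.
Sweeping the whole domain (144 inputs) finds no disagreement.
verdict: equivalent
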